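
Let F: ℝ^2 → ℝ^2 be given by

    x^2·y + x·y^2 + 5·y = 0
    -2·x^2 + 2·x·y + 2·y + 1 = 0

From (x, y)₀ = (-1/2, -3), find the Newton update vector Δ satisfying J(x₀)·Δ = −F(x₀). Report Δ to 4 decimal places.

(-0.0083, 2.4667)

At (-1/2, -3): F = (-20.2500, -2.5000).
Jacobian J = [[2·x·y + y^2, x^2 + 2·x·y + 5], [-4·x + 2·y, 2·x + 2]].
At the point, J = [[12.0000, 8.2500], [-4.0000, 1.0000]] (det J = 45.0000).
Solving J·Δ = −F gives Δ = (-0.0083, 2.4667).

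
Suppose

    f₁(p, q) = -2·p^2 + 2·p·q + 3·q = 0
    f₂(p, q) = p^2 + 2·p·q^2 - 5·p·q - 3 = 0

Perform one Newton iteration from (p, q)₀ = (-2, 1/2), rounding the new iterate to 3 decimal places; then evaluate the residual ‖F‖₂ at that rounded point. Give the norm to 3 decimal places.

At (-2, 1/2): F = (-8.500, 5.000).
Jacobian J = [[-4·p + 2·q, 2·p + 3], [2·p + 2·q^2 - 5·q, 4·p·q - 5·p]].
At the point, J = [[9.000, -1.000], [-6.000, 6.000]] (det J = 48.000).
Solving J·Δ = −F gives Δ = (0.958, 0.125).
Then the next iterate is (p, q)₁ = (-1.042, 0.625).
Re-evaluating at (-1.042, 0.625): F = (-1.59903, 0.52795), so ‖F‖₂ = 1.684.

1.684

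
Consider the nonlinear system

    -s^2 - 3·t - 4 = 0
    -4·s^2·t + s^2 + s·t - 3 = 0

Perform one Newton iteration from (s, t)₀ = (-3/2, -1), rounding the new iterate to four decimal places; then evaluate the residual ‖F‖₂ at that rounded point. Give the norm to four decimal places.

1.1338

At (-3/2, -1): F = (-3.2500, 9.7500).
Jacobian J = [[-2·s, -3], [-8·s·t + 2·s + t, -4·s^2 + s]].
At the point, J = [[3.0000, -3.0000], [-16.0000, -10.5000]] (det J = -79.5000).
Solving J·Δ = −F gives Δ = (0.7972, -0.2862).
Then the next iterate is (s, t)₁ = (-0.7028, -1.2862).
Re-evaluating at (-0.7028, -1.2862): F = (-0.635328, 0.939029), so ‖F‖₂ = 1.1338.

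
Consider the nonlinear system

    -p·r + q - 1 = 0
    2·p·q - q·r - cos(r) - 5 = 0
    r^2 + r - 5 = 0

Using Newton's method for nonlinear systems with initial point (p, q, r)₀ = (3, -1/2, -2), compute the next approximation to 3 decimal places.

(-1.010, 0.021, -3.000)

At (3, -1/2, -2): F = (4.500, -8.58385, -3.000).
Jacobian J = [[-r, 1, -p], [2·q, 2·p - r, -q + sin(r)], [0, 0, 2·r + 1]].
At the point, J = [[2.000, 1.000, -3.000], [-1.000, 8.000, -0.40930], [0.000, 0.000, -3.000]] (det J = -51.000).
Solving J·Δ = −F gives Δ = (-4.010, 0.521, -1.000).
Then the next iterate is (p, q, r)₁ = (-1.010, 0.021, -3.000).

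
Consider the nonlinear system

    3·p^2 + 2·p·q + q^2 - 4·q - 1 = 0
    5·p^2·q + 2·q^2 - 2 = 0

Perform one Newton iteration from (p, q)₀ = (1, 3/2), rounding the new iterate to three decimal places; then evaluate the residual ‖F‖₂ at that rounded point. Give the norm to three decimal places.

At (1, 3/2): F = (1.250, 10.000).
Jacobian J = [[6·p + 2·q, 2·p + 2·q - 4], [10·p·q, 5·p^2 + 4·q]].
At the point, J = [[9.000, 1.000], [15.000, 11.000]] (det J = 84.000).
Solving J·Δ = −F gives Δ = (-0.045, -0.848).
Then the next iterate is (p, q)₁ = (0.955, 0.652).
Re-evaluating at (0.955, 0.652): F = (0.79850, 1.82341), so ‖F‖₂ = 1.991.

1.991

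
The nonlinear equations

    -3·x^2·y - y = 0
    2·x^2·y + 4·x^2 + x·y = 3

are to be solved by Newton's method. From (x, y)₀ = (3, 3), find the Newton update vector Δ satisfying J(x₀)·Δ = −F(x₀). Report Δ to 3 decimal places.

(-1.467, -0.171)

At (3, 3): F = (-84.000, 96.000).
Jacobian J = [[-6·x·y, -3·x^2 - 1], [4·x·y + 8·x + y, 2·x^2 + x]].
At the point, J = [[-54.000, -28.000], [63.000, 21.000]] (det J = 630.000).
Solving J·Δ = −F gives Δ = (-1.467, -0.171).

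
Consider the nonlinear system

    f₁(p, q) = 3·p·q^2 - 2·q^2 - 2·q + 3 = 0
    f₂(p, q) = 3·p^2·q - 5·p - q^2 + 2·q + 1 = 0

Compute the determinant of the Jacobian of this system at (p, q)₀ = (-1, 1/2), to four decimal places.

-53.0000

J = [[3·q^2, 6·p·q - 4·q - 2], [6·p·q - 5, 3·p^2 - 2·q + 2]].
At the point, J = [[0.7500, -7.0000], [-8.0000, 4.0000]].
det J = -53.0000.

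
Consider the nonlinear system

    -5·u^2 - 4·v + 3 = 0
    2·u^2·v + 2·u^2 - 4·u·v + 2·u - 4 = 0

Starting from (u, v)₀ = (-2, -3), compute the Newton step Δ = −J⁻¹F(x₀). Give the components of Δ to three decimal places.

(0.618, 1.841)

At (-2, -3): F = (-5.000, -48.000).
Jacobian J = [[-10·u, -4], [4·u·v + 4·u - 4·v + 2, 2·u^2 - 4·u]].
At the point, J = [[20.000, -4.000], [30.000, 16.000]] (det J = 440.000).
Solving J·Δ = −F gives Δ = (0.618, 1.841).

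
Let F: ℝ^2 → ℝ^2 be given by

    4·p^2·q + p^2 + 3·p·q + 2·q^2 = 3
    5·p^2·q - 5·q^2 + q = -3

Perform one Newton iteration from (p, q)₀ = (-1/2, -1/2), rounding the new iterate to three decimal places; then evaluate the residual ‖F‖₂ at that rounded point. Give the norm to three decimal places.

309.328

At (-1/2, -1/2): F = (-2.000, 0.625).
Jacobian J = [[8·p·q + 2·p + 3·q, 4·p^2 + 3·p + 4·q], [10·p·q, 5·p^2 - 10·q + 1]].
At the point, J = [[-0.500, -2.500], [2.500, 7.250]] (det J = 2.625).
Solving J·Δ = −F gives Δ = (4.929, -1.786).
Then the next iterate is (p, q)₁ = (4.429, -2.286).
Re-evaluating at (4.429, -2.286): F = (-182.67553, -249.62633), so ‖F‖₂ = 309.328.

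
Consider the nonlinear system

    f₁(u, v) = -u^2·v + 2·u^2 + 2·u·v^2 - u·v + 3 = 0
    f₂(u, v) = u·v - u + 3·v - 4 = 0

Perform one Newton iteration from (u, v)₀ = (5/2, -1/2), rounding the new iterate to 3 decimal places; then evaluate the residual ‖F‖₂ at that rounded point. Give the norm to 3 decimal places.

At (5/2, -1/2): F = (21.125, -9.250).
Jacobian J = [[-2·u·v + 4·u + 2·v^2 - v, -u^2 + 4·u·v - u], [v - 1, u + 3]].
At the point, J = [[13.500, -13.750], [-1.500, 5.500]] (det J = 53.625).
Solving J·Δ = −F gives Δ = (0.205, 1.738).
Then the next iterate is (u, v)₁ = (2.705, 1.238).
Re-evaluating at (2.705, 1.238): F = (13.51839, 0.35779), so ‖F‖₂ = 13.523.

13.523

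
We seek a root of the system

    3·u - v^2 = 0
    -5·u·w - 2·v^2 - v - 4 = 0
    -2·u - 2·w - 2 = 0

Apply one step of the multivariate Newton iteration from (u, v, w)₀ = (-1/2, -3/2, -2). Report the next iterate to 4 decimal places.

(0.3000, -1.0500, -1.3000)

At (-1/2, -3/2, -2): F = (-3.7500, -12.0000, 3.0000).
Jacobian J = [[3, -2·v, 0], [-5·w, -4·v - 1, -5·u], [-2, 0, -2]].
At the point, J = [[3.0000, 3.0000, 0.0000], [10.0000, 5.0000, 2.5000], [-2.0000, 0.0000, -2.0000]] (det J = 15.0000).
Solving J·Δ = −F gives Δ = (0.8000, 0.4500, 0.7000).
Then the next iterate is (u, v, w)₁ = (0.3000, -1.0500, -1.3000).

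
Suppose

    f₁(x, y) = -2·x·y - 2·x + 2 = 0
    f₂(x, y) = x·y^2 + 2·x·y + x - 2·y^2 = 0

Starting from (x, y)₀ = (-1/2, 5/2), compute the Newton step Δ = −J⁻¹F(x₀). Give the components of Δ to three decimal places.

At (-1/2, 5/2): F = (5.500, -18.625).
Jacobian J = [[-2·y - 2, -2·x], [y^2 + 2·y + 1, 2·x·y + 2·x - 4·y]].
At the point, J = [[-7.000, 1.000], [12.250, -13.500]] (det J = 82.250).
Solving J·Δ = −F gives Δ = (0.676, -0.766).

(0.676, -0.766)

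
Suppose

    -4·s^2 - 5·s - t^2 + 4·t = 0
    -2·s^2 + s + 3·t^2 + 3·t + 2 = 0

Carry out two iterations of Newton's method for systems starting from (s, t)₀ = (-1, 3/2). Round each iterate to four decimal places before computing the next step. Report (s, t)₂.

(-1.8777, 1.0338)

At (-1, 3/2): F = (4.7500, 10.2500).
Jacobian J = [[-8·s - 5, -2·t + 4], [-4·s + 1, 6·t + 3]].
At the point, J = [[3.0000, 1.0000], [5.0000, 12.0000]] (det J = 31.0000).
Solving J·Δ = −F gives Δ = (-1.5081, -0.2258).
Then the next iterate is (s, t)₁ = (-2.5081, 1.2742).
Round to (-2.5081, 1.2742) and repeat: F = (-9.148548, -4.395874), J = [[15.0648, 1.4516], [11.0324, 10.6452]].
Δ = (0.6304, -0.2404), so (s, t)₂ = (-1.8777, 1.0338).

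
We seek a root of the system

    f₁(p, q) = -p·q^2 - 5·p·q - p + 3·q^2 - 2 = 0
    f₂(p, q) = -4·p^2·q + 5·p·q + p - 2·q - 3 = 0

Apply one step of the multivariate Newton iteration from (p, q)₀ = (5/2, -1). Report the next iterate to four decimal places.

At (5/2, -1): F = (8.5000, 14.0000).
Jacobian J = [[-q^2 - 5·q - 1, -2·p·q - 5·p + 6·q], [-8·p·q + 5·q + 1, -4·p^2 + 5·p - 2]].
At the point, J = [[3.0000, -13.5000], [16.0000, -14.5000]] (det J = 172.5000).
Solving J·Δ = −F gives Δ = (-0.3812, 0.5449).
Then the next iterate is (p, q)₁ = (2.1188, -0.4551).

(2.1188, -0.4551)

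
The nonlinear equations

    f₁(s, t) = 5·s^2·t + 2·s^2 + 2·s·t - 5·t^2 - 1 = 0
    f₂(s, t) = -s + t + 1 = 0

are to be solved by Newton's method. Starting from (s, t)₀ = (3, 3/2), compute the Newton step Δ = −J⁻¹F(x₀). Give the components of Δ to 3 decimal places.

(-1.044, -0.544)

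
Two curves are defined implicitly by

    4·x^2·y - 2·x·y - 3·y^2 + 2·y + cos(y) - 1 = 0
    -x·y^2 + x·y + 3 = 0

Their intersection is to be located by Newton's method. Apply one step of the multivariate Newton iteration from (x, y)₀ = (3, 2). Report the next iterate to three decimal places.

(1.888, 1.914)

At (3, 2): F = (50.58385, -3.000).
Jacobian J = [[8·x·y - 2·y, 4·x^2 - 2·x - 6·y - sin(y) + 2], [-y^2 + y, -2·x·y + x]].
At the point, J = [[44.000, 19.09070], [-2.000, -9.000]] (det J = -357.81859).
Solving J·Δ = −F gives Δ = (-1.112, -0.086).
Then the next iterate is (x, y)₁ = (1.888, 1.914).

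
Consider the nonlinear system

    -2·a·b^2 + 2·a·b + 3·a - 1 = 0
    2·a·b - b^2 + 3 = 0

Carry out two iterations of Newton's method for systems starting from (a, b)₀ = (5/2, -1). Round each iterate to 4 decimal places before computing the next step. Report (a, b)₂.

At (5/2, -1): F = (-3.5000, -3.0000).
Jacobian J = [[-2·b^2 + 2·b + 3, -4·a·b + 2·a], [2·b, 2·a - 2·b]].
At the point, J = [[-1.0000, 15.0000], [-2.0000, 7.0000]] (det J = 23.0000).
Solving J·Δ = −F gives Δ = (-0.8913, 0.1739).
Then the next iterate is (a, b)₁ = (1.6087, -0.8261).
Round to (1.6087, -0.8261) and repeat: F = (-1.027480, -0.340335), J = [[-0.017082, 8.533188], [-1.6522, 4.8696]].
Δ = (0.1498, 0.1207), so (a, b)₂ = (1.7585, -0.7054).

(1.7585, -0.7054)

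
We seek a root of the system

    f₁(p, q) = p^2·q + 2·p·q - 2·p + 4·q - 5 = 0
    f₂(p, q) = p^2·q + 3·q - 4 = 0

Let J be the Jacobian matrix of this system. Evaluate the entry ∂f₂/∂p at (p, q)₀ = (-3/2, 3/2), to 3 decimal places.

∂f₂/∂p = 2·p·q.
At (-3/2, 3/2) this is -4.500.

-4.500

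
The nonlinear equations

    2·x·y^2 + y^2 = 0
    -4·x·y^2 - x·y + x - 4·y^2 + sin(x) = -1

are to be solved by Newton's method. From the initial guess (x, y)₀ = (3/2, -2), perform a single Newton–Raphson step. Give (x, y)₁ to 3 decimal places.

(0.709, -1.395)

At (3/2, -2): F = (16.000, -33.50251).
Jacobian J = [[2·y^2, 4·x·y + 2·y], [-4·y^2 - y + cos(x) + 1, -8·x·y - x - 8·y]].
At the point, J = [[8.000, -16.000], [-12.92926, 38.500]] (det J = 101.13180).
Solving J·Δ = −F gives Δ = (-0.791, 0.605).
Then the next iterate is (x, y)₁ = (0.709, -1.395).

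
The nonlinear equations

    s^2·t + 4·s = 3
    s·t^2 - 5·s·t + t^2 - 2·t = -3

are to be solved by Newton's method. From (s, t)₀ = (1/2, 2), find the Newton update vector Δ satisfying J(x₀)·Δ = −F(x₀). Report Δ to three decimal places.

At (1/2, 2): F = (-0.500, 0.000).
Jacobian J = [[2·s·t + 4, s^2], [t^2 - 5·t, 2·s·t - 5·s + 2·t - 2]].
At the point, J = [[6.000, 0.250], [-6.000, 1.500]] (det J = 10.500).
Solving J·Δ = −F gives Δ = (0.071, 0.286).

(0.071, 0.286)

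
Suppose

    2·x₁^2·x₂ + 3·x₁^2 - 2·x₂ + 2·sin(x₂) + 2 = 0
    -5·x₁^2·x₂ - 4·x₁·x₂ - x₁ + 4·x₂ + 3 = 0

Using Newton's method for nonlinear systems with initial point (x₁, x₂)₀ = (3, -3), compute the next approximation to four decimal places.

(0.3871, -4.9793)

At (3, -3): F = (-19.282240, 159.0000).
Jacobian J = [[4·x₁·x₂ + 6·x₁, 2·x₁^2 + 2·cos(x₂) - 2], [-10·x₁·x₂ - 4·x₂ - 1, -5·x₁^2 - 4·x₁ + 4]].
At the point, J = [[-18.0000, 14.020015], [101.0000, -53.0000]] (det J = -462.021516).
Solving J·Δ = −F gives Δ = (-2.6129, -1.9793).
Then the next iterate is (x₁, x₂)₁ = (0.3871, -4.9793).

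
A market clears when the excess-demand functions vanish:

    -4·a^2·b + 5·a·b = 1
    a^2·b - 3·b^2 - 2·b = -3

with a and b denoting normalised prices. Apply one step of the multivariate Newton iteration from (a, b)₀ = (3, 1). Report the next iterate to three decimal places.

(1.832, 1.009)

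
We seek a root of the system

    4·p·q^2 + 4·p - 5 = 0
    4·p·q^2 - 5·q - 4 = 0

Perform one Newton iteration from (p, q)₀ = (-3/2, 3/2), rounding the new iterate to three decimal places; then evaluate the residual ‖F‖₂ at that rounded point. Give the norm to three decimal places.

12.935

At (-3/2, 3/2): F = (-24.500, -25.000).
Jacobian J = [[4·q^2 + 4, 8·p·q], [4·q^2, 8·p·q - 5]].
At the point, J = [[13.000, -18.000], [9.000, -23.000]] (det J = -137.000).
Solving J·Δ = −F gives Δ = (0.828, -0.763).
Then the next iterate is (p, q)₁ = (-0.672, 0.737).
Re-evaluating at (-0.672, 0.737): F = (-9.14804, -9.14504), so ‖F‖₂ = 12.935.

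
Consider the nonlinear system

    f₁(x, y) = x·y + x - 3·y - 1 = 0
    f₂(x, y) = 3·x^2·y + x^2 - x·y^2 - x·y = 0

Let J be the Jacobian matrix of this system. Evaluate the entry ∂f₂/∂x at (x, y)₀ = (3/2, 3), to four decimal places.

∂f₂/∂x = 6·x·y + 2·x - y^2 - y.
At (3/2, 3) this is 18.0000.

18.0000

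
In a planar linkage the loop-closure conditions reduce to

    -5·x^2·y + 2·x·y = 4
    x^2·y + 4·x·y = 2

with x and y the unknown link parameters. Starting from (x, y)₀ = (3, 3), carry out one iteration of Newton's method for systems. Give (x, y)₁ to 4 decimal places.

(2.7273, 0.4848)

At (3, 3): F = (-121.0000, 61.0000).
Jacobian J = [[-10·x·y + 2·y, -5·x^2 + 2·x], [2·x·y + 4·y, x^2 + 4·x]].
At the point, J = [[-84.0000, -39.0000], [30.0000, 21.0000]] (det J = -594.0000).
Solving J·Δ = −F gives Δ = (-0.2727, -2.5152).
Then the next iterate is (x, y)₁ = (2.7273, 0.4848).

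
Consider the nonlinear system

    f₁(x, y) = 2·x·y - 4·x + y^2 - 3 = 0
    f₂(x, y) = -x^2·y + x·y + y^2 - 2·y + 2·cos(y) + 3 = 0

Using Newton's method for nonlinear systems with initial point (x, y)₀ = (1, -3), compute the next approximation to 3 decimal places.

At (1, -3): F = (-4.000, 16.02002).
Jacobian J = [[2·y - 4, 2·x + 2·y], [-2·x·y + y, -x^2 + x + 2·y - 2·sin(y) - 2]].
At the point, J = [[-10.000, -4.000], [3.000, -7.71776]] (det J = 89.17760).
Solving J·Δ = −F gives Δ = (-1.065, 1.662).
Then the next iterate is (x, y)₁ = (-0.065, -1.338).

(-0.065, -1.338)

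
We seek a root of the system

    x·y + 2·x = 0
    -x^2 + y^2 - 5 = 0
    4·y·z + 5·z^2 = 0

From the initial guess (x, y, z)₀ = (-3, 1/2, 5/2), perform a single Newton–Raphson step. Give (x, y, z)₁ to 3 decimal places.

(-0.622, -0.018, 1.349)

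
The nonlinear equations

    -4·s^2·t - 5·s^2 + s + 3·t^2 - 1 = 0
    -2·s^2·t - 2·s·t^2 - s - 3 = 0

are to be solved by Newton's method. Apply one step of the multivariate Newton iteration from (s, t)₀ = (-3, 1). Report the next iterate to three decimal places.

(-0.800, 2.300)

At (-3, 1): F = (-82.000, -12.000).
Jacobian J = [[-8·s·t - 10·s + 1, -4·s^2 + 6·t], [-4·s·t - 2·t^2 - 1, -2·s^2 - 4·s·t]].
At the point, J = [[55.000, -30.000], [9.000, -6.000]] (det J = -60.000).
Solving J·Δ = −F gives Δ = (2.200, 1.300).
Then the next iterate is (s, t)₁ = (-0.800, 2.300).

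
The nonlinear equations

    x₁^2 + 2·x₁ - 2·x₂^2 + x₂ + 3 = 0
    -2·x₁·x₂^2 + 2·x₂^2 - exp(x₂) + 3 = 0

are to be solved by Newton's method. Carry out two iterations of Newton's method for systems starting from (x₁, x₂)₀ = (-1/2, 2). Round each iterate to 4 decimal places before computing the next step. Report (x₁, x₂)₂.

At (-1/2, 2): F = (-3.7500, 7.610944).
Jacobian J = [[2·x₁ + 2, -4·x₂ + 1], [-2·x₂^2, -4·x₁·x₂ + 4·x₂ - exp(x₂)]].
At the point, J = [[1.0000, -7.0000], [-8.0000, 4.610944]] (det J = -51.389056).
Solving J·Δ = −F gives Δ = (0.7003, -0.4357).
Then the next iterate is (x₁, x₂)₁ = (0.2003, 1.5643).
Round to (0.2003, 1.5643) and repeat: F = (0.110951, 2.134459), J = [[2.4006, -5.2572], [-4.894069, 0.224555]].
Δ = (0.4465, 0.2250), so (x₁, x₂)₂ = (0.6468, 1.7893).

(0.6468, 1.7893)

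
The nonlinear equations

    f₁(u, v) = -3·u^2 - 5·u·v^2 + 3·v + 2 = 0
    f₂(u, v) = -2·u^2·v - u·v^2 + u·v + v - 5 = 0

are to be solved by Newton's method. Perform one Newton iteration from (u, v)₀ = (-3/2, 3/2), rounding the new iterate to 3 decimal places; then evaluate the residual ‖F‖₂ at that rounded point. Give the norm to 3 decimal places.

7.603

At (-3/2, 3/2): F = (16.625, -9.125).
Jacobian J = [[-6·u - 5·v^2, -10·u·v + 3], [-4·u·v - v^2 + v, -2·u^2 - 2·u·v + u + 1]].
At the point, J = [[-2.250, 25.500], [8.250, -0.500]] (det J = -209.250).
Solving J·Δ = −F gives Δ = (1.072, -0.557).
Then the next iterate is (u, v)₁ = (-0.428, 0.943).
Re-evaluating at (-0.428, 0.943): F = (6.18244, -4.42549), so ‖F‖₂ = 7.603.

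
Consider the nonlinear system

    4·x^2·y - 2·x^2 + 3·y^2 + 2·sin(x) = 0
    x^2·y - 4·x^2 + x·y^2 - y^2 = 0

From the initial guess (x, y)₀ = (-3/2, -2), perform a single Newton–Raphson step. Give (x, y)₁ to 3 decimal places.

At (-3/2, -2): F = (-12.49499, -23.500).
Jacobian J = [[8·x·y - 4·x + 2·cos(x), 4·x^2 + 6·y], [2·x·y - 8·x + y^2, x^2 + 2·x·y - 2·y]].
At the point, J = [[30.14147, -3.000], [22.000, 12.250]] (det J = 435.23306).
Solving J·Δ = −F gives Δ = (0.514, 0.996).
Then the next iterate is (x, y)₁ = (-0.986, -1.004).

(-0.986, -1.004)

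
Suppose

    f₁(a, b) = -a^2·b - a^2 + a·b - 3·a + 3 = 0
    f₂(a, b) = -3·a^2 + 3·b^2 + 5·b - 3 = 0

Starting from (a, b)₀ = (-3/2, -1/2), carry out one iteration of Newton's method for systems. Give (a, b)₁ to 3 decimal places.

At (-3/2, -1/2): F = (7.125, -11.500).
Jacobian J = [[-2·a·b - 2·a + b - 3, -a^2 + a], [-6·a, 6·b + 5]].
At the point, J = [[-2.000, -3.750], [9.000, 2.000]] (det J = 29.750).
Solving J·Δ = −F gives Δ = (0.971, 1.382).
Then the next iterate is (a, b)₁ = (-0.529, 0.882).

(-0.529, 0.882)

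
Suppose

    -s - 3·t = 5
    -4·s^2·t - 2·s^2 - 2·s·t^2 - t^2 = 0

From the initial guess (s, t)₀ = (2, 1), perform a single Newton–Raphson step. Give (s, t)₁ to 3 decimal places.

At (2, 1): F = (-10.000, -29.000).
Jacobian J = [[-1, -3], [-8·s·t - 4·s - 2·t^2, -4·s^2 - 4·s·t - 2·t]].
At the point, J = [[-1.000, -3.000], [-26.000, -26.000]] (det J = -52.000).
Solving J·Δ = −F gives Δ = (3.327, -4.442).
Then the next iterate is (s, t)₁ = (5.327, -3.442).

(5.327, -3.442)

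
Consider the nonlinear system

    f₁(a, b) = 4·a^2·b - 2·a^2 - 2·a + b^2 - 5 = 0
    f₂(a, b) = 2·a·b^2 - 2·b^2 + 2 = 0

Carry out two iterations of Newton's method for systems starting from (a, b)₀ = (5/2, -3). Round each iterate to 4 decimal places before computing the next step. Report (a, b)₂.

At (5/2, -3): F = (-88.5000, 29.0000).
Jacobian J = [[8·a·b - 4·a - 2, 4·a^2 + 2·b], [2·b^2, 4·a·b - 4·b]].
At the point, J = [[-72.0000, 19.0000], [18.0000, -18.0000]] (det J = 954.0000).
Solving J·Δ = −F gives Δ = (-1.0922, 0.5189).
Then the next iterate is (a, b)₁ = (1.4078, -2.4811).
Round to (1.4078, -2.4811) and repeat: F = (-25.292721, 7.020717), J = [[-35.574341, 2.965403], [12.311714, -4.047170]].
Δ = (-0.7588, -0.5736), so (a, b)₂ = (0.6490, -3.0547).

(0.6490, -3.0547)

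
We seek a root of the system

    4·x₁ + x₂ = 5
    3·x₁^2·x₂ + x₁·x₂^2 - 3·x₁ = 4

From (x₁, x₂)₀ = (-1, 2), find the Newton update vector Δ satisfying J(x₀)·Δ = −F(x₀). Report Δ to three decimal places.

(-0.857, 10.429)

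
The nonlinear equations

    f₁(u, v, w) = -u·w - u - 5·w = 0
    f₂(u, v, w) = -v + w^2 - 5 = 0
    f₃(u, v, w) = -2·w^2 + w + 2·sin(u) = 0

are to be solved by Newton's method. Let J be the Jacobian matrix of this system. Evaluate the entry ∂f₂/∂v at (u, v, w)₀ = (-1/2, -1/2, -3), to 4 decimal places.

∂f₂/∂v = -1.
At (-1/2, -1/2, -3) this is -1.0000.

-1.0000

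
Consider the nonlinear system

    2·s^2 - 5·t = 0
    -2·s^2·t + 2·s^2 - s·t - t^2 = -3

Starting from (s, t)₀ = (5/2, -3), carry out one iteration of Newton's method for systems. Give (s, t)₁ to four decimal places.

(2.4200, 2.3400)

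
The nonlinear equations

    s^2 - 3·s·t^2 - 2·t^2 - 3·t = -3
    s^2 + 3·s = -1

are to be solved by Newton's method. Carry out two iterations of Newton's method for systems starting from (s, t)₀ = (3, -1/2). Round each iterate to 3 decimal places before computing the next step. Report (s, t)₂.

(-0.044, -2.900)

At (3, -1/2): F = (10.750, 19.000).
Jacobian J = [[2·s - 3·t^2, -6·s·t - 4·t - 3], [2·s + 3, 0]].
At the point, J = [[5.250, 8.000], [9.000, 0.000]] (det J = -72.000).
Solving J·Δ = −F gives Δ = (-2.111, 0.042).
Then the next iterate is (s, t)₁ = (0.889, -0.458).
Round to (0.889, -0.458) and repeat: F = (4.18535, 4.45732), J = [[1.14871, 1.27497], [4.778, 0.000]].
Δ = (-0.933, -2.442), so (s, t)₂ = (-0.044, -2.900).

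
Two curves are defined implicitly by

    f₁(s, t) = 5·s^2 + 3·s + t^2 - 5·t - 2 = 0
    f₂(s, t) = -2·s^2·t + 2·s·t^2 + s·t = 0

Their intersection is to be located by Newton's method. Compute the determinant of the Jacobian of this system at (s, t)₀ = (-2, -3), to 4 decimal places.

J = [[10·s + 3, 2·t - 5], [-4·s·t + 2·t^2 + t, -2·s^2 + 4·s·t + s]].
At the point, J = [[-17.0000, -11.0000], [-9.0000, 14.0000]].
det J = -337.0000.

-337.0000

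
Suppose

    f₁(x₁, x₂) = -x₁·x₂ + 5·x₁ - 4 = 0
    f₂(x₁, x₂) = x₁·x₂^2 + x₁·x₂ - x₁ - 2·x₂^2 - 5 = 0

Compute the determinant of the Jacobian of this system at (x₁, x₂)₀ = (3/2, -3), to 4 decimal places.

43.5000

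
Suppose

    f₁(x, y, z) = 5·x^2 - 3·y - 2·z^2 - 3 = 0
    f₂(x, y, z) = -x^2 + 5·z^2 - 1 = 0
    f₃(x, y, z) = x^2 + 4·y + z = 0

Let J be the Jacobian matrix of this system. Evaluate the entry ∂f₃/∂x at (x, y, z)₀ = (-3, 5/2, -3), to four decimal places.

-6.0000

∂f₃/∂x = 2·x.
At (-3, 5/2, -3) this is -6.0000.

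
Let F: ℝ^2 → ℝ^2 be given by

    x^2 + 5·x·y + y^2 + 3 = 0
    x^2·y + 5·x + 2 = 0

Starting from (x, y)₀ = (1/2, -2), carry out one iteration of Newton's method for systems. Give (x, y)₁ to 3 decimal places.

(-2.417, 17.000)

At (1/2, -2): F = (2.250, 4.000).
Jacobian J = [[2·x + 5·y, 5·x + 2·y], [2·x·y + 5, x^2]].
At the point, J = [[-9.000, -1.500], [3.000, 0.250]] (det J = 2.250).
Solving J·Δ = −F gives Δ = (-2.917, 19.000).
Then the next iterate is (x, y)₁ = (-2.417, 17.000).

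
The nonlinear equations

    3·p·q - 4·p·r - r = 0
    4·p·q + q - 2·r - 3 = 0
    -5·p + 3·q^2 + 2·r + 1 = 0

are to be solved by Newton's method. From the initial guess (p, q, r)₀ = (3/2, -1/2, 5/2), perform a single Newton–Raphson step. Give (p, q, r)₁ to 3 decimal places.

(0.468, 0.757, 2.182)

At (3/2, -1/2, 5/2): F = (-19.750, -11.500, -0.750).
Jacobian J = [[3·q - 4·r, 3·p, -4·p - 1], [4·q, 4·p + 1, -2], [-5, 6·q, 2]].
At the point, J = [[-11.500, 4.500, -7.000], [-2.000, 7.000, -2.000], [-5.000, -3.000, 2.000]] (det J = -316.000).
Solving J·Δ = −F gives Δ = (-1.032, 1.257, -0.318).
Then the next iterate is (p, q, r)₁ = (0.468, 0.757, 2.182).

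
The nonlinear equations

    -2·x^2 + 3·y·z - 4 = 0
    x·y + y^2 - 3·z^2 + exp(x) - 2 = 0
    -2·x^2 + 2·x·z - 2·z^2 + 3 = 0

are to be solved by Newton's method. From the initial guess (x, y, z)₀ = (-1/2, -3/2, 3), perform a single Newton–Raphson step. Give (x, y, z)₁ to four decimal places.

(-0.8495, -0.2414, 1.3619)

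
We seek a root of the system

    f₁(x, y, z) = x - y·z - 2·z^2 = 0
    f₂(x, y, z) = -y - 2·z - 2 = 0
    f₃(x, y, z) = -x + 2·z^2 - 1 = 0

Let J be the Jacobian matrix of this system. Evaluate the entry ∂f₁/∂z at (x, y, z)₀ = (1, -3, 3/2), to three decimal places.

∂f₁/∂z = -y - 4·z.
At (1, -3, 3/2) this is -3.000.

-3.000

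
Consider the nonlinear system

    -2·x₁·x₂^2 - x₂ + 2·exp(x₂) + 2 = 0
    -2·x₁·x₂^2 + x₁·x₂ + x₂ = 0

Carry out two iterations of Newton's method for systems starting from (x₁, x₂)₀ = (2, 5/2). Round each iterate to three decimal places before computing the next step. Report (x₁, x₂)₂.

At (2, 5/2): F = (-1.13501, -17.500).
Jacobian J = [[-2·x₂^2, -4·x₁·x₂ + 2·exp(x₂) - 1], [-2·x₂^2 + x₂, -4·x₁·x₂ + x₁ + 1]].
At the point, J = [[-12.500, 3.36499], [-10.000, -17.000]] (det J = 246.14988).
Solving J·Δ = −F gives Δ = (-0.318, -0.843).
Then the next iterate is (x₁, x₂)₁ = (1.682, 1.657).
Round to (1.682, 1.657) and repeat: F = (1.59375, -4.79229), J = [[-5.49130, -1.66118], [-3.83430, -8.46630]].
Δ = (0.535, -0.808), so (x₁, x₂)₂ = (2.217, 0.849).

(2.217, 0.849)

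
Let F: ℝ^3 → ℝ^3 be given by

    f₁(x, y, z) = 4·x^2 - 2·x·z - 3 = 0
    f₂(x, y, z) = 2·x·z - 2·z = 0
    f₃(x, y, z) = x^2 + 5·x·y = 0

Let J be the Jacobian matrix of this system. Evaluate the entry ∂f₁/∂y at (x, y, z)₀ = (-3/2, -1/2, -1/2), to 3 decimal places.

0.000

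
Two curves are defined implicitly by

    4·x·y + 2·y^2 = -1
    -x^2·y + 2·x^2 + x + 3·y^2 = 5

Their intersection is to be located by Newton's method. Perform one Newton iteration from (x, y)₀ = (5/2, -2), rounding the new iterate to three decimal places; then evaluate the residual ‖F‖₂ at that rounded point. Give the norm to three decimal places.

9.204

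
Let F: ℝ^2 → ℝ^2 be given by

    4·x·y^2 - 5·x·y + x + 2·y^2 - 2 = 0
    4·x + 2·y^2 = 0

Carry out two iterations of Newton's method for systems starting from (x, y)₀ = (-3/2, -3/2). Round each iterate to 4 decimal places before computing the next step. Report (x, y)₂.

At (-3/2, -3/2): F = (-23.7500, -1.5000).
Jacobian J = [[4·y^2 - 5·y + 1, 8·x·y - 5·x + 4·y], [4, 4·y]].
At the point, J = [[17.5000, 19.5000], [4.0000, -6.0000]] (det J = -183.0000).
Solving J·Δ = −F gives Δ = (0.9385, 0.3757).
Then the next iterate is (x, y)₁ = (-0.5615, -1.1243).
Round to (-0.5615, -1.1243) and repeat: F = (-6.028929, 0.282101), J = [[11.677702, 3.360656], [4.0000, -4.4972]].
Δ = (0.3967, 0.4156), so (x, y)₂ = (-0.1648, -0.7087).

(-0.1648, -0.7087)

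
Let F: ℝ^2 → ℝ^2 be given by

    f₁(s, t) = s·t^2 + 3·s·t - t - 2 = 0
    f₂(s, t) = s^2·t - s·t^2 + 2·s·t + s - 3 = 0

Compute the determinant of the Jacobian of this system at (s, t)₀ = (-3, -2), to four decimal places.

8.0000

J = [[t^2 + 3·t, 2·s·t + 3·s - 1], [2·s·t - t^2 + 2·t + 1, s^2 - 2·s·t + 2·s]].
At the point, J = [[-2.0000, 2.0000], [5.0000, -9.0000]].
det J = 8.0000.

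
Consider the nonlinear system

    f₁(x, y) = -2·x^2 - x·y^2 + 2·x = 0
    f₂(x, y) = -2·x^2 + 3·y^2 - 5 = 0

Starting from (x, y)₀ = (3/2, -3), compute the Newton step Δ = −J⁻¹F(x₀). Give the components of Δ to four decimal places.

At (3/2, -3): F = (-15.0000, 17.5000).
Jacobian J = [[-4·x - y^2 + 2, -2·x·y], [-4·x, 6·y]].
At the point, J = [[-13.0000, 9.0000], [-6.0000, -18.0000]] (det J = 288.0000).
Solving J·Δ = −F gives Δ = (-0.3906, 1.1024).

(-0.3906, 1.1024)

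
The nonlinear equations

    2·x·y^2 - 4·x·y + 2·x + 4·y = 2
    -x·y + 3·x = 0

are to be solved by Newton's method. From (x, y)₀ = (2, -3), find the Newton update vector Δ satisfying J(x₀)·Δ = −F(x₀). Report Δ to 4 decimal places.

(-2.2692, -0.8077)

At (2, -3): F = (50.0000, 12.0000).
Jacobian J = [[2·y^2 - 4·y + 2, 4·x·y - 4·x + 4], [-y + 3, -x]].
At the point, J = [[32.0000, -28.0000], [6.0000, -2.0000]] (det J = 104.0000).
Solving J·Δ = −F gives Δ = (-2.2692, -0.8077).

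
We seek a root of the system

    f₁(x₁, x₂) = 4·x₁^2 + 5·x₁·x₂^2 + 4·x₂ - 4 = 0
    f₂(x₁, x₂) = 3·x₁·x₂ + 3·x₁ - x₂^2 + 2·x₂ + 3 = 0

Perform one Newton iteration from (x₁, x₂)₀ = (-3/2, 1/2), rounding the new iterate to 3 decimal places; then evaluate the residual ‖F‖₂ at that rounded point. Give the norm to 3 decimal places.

At (-3/2, 1/2): F = (5.125, -3.000).
Jacobian J = [[8·x₁ + 5·x₂^2, 10·x₁·x₂ + 4], [3·x₂ + 3, 3·x₁ - 2·x₂ + 2]].
At the point, J = [[-10.750, -3.500], [4.500, -3.500]] (det J = 53.375).
Solving J·Δ = −F gives Δ = (0.533, -0.172).
Then the next iterate is (x₁, x₂)₁ = (-0.967, 0.328).
Re-evaluating at (-0.967, 0.328): F = (0.53219, -0.30411), so ‖F‖₂ = 0.613.

0.613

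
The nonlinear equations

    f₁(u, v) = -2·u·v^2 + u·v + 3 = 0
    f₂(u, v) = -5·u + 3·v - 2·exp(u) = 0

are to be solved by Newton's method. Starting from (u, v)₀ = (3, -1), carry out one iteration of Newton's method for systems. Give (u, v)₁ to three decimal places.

(1.722, -0.856)

At (3, -1): F = (-6.000, -58.17107).
Jacobian J = [[-2·v^2 + v, -4·u·v + u], [-2·exp(u) - 5, 3]].
At the point, J = [[-3.000, 15.000], [-45.17107, 3.000]] (det J = 668.56611).
Solving J·Δ = −F gives Δ = (-1.278, 0.144).
Then the next iterate is (u, v)₁ = (1.722, -0.856).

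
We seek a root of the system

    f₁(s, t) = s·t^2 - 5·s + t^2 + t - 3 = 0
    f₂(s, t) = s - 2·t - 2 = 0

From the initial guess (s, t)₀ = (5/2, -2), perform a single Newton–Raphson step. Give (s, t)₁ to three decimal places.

(-1.867, -1.933)

At (5/2, -2): F = (-3.500, 4.500).
Jacobian J = [[t^2 - 5, 2·s·t + 2·t + 1], [1, -2]].
At the point, J = [[-1.000, -13.000], [1.000, -2.000]] (det J = 15.000).
Solving J·Δ = −F gives Δ = (-4.367, 0.067).
Then the next iterate is (s, t)₁ = (-1.867, -1.933).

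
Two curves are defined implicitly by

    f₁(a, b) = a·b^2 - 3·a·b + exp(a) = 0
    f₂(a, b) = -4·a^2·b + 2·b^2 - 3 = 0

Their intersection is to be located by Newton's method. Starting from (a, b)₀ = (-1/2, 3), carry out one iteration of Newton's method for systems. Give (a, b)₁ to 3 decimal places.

(-1.500, 3.000)

At (-1/2, 3): F = (0.60653, 12.000).
Jacobian J = [[b^2 - 3·b + exp(a), 2·a·b - 3·a], [-8·a·b, -4·a^2 + 4·b]].
At the point, J = [[0.60653, -1.500], [12.000, 11.000]] (det J = 24.67184).
Solving J·Δ = −F gives Δ = (-1.000, 0.000).
Then the next iterate is (a, b)₁ = (-1.500, 3.000).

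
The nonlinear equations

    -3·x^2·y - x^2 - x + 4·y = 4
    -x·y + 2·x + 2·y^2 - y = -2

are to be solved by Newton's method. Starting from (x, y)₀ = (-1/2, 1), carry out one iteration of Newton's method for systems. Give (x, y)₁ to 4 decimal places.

At (-1/2, 1): F = (-0.5000, 2.5000).
Jacobian J = [[-6·x·y - 2·x - 1, -3·x^2 + 4], [-y + 2, -x + 4·y - 1]].
At the point, J = [[3.0000, 3.2500], [1.0000, 3.5000]] (det J = 7.2500).
Solving J·Δ = −F gives Δ = (1.3621, -1.1034).
Then the next iterate is (x, y)₁ = (0.8621, -0.1034).

(0.8621, -0.1034)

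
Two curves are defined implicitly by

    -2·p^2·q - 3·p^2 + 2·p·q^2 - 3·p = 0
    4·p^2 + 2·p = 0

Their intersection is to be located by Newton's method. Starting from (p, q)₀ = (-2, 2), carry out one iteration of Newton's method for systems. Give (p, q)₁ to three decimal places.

At (-2, 2): F = (-38.000, 12.000).
Jacobian J = [[-4·p·q - 6·p + 2·q^2 - 3, -2·p^2 + 4·p·q], [8·p + 2, 0]].
At the point, J = [[33.000, -24.000], [-14.000, 0.000]] (det J = -336.000).
Solving J·Δ = −F gives Δ = (0.857, -0.405).
Then the next iterate is (p, q)₁ = (-1.143, 1.595).

(-1.143, 1.595)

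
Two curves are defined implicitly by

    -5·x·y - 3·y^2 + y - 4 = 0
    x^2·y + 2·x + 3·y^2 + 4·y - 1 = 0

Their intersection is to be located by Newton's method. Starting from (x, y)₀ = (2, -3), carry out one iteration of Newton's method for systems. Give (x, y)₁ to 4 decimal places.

(1.7667, -2.1667)

At (2, -3): F = (-4.0000, 6.0000).
Jacobian J = [[-5·y, -5·x - 6·y + 1], [2·x·y + 2, x^2 + 6·y + 4]].
At the point, J = [[15.0000, 9.0000], [-10.0000, -10.0000]] (det J = -60.0000).
Solving J·Δ = −F gives Δ = (-0.2333, 0.8333).
Then the next iterate is (x, y)₁ = (1.7667, -2.1667).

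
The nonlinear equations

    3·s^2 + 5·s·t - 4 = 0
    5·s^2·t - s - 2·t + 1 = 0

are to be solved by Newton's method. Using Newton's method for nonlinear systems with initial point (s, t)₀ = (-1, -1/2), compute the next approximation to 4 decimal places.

(0.2727, -2.3636)

At (-1, -1/2): F = (1.5000, 0.5000).
Jacobian J = [[6·s + 5·t, 5·s], [10·s·t - 1, 5·s^2 - 2]].
At the point, J = [[-8.5000, -5.0000], [4.0000, 3.0000]] (det J = -5.5000).
Solving J·Δ = −F gives Δ = (1.2727, -1.8636).
Then the next iterate is (s, t)₁ = (0.2727, -2.3636).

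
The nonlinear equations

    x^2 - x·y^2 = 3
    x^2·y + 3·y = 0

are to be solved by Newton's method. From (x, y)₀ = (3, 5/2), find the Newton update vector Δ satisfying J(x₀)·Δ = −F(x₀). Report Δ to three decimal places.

(-1.338, -0.828)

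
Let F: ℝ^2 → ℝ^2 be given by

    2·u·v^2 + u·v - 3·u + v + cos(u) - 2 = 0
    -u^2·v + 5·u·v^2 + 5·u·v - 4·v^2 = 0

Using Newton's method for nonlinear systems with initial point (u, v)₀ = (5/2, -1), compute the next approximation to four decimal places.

At (5/2, -1): F = (-8.801144, 2.2500).
Jacobian J = [[2·v^2 + v - sin(u) - 3, 4·u·v + u + 1], [-2·u·v + 5·v^2 + 5·v, -u^2 + 10·u·v + 5·u - 8·v]].
At the point, J = [[-2.598472, -6.5000], [5.0000, -10.7500]] (det J = 60.433576).
Solving J·Δ = −F gives Δ = (-1.8076, -0.6314).
Then the next iterate is (u, v)₁ = (0.6924, -1.6314).

(0.6924, -1.6314)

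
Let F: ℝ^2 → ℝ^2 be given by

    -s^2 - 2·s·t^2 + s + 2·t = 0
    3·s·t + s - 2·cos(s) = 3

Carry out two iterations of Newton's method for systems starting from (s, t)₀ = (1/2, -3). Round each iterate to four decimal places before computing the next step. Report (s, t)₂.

(-0.5665, -4.0174)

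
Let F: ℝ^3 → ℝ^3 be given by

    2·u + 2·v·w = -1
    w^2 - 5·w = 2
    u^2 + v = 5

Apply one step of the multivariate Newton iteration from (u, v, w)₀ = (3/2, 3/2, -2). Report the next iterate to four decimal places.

(1.7143, 2.1071, -0.6667)

At (3/2, 3/2, -2): F = (-2.0000, 12.0000, -1.2500).
Jacobian J = [[2, 2·w, 2·v], [0, 0, 2·w - 5], [2·u, 1, 0]].
At the point, J = [[2.0000, -4.0000, 3.0000], [0.0000, 0.0000, -9.0000], [3.0000, 1.0000, 0.0000]] (det J = 126.0000).
Solving J·Δ = −F gives Δ = (0.2143, 0.6071, 1.3333).
Then the next iterate is (u, v, w)₁ = (1.7143, 2.1071, -0.6667).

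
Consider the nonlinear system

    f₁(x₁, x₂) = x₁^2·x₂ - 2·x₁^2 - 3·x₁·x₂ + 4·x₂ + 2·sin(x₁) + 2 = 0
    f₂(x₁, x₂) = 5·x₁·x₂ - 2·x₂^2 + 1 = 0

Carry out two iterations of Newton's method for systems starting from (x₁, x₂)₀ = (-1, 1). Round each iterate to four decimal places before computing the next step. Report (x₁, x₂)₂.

At (-1, 1): F = (6.317058, -6.0000).
Jacobian J = [[2·x₁·x₂ - 4·x₁ - 3·x₂ + 2·cos(x₁), x₁^2 - 3·x₁ + 4], [5·x₂, 5·x₁ - 4·x₂]].
At the point, J = [[0.080605, 8.0000], [5.0000, -9.0000]] (det J = -40.725442).
Solving J·Δ = −F gives Δ = (-0.2174, -0.7874).
Then the next iterate is (x₁, x₂)₁ = (-1.2174, 0.2126).
Round to (-1.2174, 0.2126) and repeat: F = (-0.898587, -0.384494), J = [[4.406334, 9.134263], [1.0630, -6.9374]].
Δ = (0.2420, -0.0183), so (x₁, x₂)₂ = (-0.9754, 0.1943).

(-0.9754, 0.1943)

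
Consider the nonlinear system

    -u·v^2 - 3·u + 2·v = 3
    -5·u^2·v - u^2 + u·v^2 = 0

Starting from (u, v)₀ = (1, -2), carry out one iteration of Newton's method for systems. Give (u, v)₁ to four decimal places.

At (1, -2): F = (-14.0000, 13.0000).
Jacobian J = [[-v^2 - 3, -2·u·v + 2], [-10·u·v - 2·u + v^2, -5·u^2 + 2·u·v]].
At the point, J = [[-7.0000, 6.0000], [22.0000, -9.0000]] (det J = -69.0000).
Solving J·Δ = −F gives Δ = (0.6957, 3.1449).
Then the next iterate is (u, v)₁ = (1.6957, 1.1449).

(1.6957, 1.1449)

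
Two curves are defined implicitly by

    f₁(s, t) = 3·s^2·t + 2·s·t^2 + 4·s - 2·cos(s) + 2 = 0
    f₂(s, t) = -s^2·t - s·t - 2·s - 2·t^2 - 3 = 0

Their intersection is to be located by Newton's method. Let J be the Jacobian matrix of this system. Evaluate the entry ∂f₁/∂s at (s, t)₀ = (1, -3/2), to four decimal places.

1.1829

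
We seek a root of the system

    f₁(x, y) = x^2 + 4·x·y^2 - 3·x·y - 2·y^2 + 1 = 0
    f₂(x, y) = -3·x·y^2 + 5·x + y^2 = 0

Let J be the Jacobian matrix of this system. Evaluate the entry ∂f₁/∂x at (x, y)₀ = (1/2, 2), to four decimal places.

11.0000

∂f₁/∂x = 2·x + 4·y^2 - 3·y.
At (1/2, 2) this is 11.0000.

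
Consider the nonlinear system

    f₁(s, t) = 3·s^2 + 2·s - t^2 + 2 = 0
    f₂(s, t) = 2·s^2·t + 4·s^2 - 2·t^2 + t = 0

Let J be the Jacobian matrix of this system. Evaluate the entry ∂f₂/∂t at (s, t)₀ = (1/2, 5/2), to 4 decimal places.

-8.5000

∂f₂/∂t = 2·s^2 - 4·t + 1.
At (1/2, 5/2) this is -8.5000.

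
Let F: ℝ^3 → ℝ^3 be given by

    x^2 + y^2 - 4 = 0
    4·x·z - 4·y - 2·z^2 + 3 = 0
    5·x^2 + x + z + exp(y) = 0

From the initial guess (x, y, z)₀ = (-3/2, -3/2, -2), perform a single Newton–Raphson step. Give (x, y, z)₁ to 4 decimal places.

(-1.3492, -1.4842, -7.8650)

At (-3/2, -3/2, -2): F = (0.5000, 13.0000, 7.973130).
Jacobian J = [[2·x, 2·y, 0], [4·z, -4, 4·x - 4·z], [10·x + 1, exp(y), 1]].
At the point, J = [[-3.0000, -3.0000, 0.0000], [-8.0000, -4.0000, 2.0000], [-14.0000, 0.223130, 1.0000]] (det J = 73.338781).
Solving J·Δ = −F gives Δ = (0.1508, 0.0158, -5.8650).
Then the next iterate is (x, y, z)₁ = (-1.3492, -1.4842, -7.8650).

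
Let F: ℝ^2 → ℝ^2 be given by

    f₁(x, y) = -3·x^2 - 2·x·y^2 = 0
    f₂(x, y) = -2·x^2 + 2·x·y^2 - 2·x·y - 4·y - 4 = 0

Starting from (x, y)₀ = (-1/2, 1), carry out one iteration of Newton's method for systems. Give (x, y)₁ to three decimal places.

(1.250, 0.000)

At (-1/2, 1): F = (0.250, -8.500).
Jacobian J = [[-6·x - 2·y^2, -4·x·y], [-4·x + 2·y^2 - 2·y, 4·x·y - 2·x - 4]].
At the point, J = [[1.000, 2.000], [2.000, -5.000]] (det J = -9.000).
Solving J·Δ = −F gives Δ = (1.750, -1.000).
Then the next iterate is (x, y)₁ = (1.250, 0.000).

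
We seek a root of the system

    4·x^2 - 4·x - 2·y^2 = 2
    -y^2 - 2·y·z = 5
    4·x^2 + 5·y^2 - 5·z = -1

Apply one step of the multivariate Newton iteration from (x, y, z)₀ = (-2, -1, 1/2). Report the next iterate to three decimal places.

(-1.168, -1.841, 3.421)

At (-2, -1, 1/2): F = (20.000, -5.000, 19.500).
Jacobian J = [[8·x - 4, -4·y, 0], [0, -2·y - 2·z, -2·y], [8·x, 10·y, -5]].
At the point, J = [[-20.000, 4.000, 0.000], [0.000, 1.000, 2.000], [-16.000, -10.000, -5.000]] (det J = -428.000).
Solving J·Δ = −F gives Δ = (0.832, -0.841, 2.921).
Then the next iterate is (x, y, z)₁ = (-1.168, -1.841, 3.421).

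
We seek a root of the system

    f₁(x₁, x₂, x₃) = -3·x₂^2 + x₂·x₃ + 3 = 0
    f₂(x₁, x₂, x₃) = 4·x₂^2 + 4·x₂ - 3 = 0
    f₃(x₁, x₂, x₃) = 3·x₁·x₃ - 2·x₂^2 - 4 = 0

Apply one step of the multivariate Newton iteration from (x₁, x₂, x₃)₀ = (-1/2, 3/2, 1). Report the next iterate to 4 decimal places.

(0.0833, 0.7500, -1.5000)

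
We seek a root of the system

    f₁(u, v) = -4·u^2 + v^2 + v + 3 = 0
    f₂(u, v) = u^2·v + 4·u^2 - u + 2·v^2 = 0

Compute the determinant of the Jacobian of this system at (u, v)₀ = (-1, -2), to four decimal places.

-71.0000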